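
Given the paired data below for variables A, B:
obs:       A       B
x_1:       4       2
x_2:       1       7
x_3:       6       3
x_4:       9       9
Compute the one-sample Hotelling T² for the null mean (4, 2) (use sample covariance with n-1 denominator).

Step 1 — sample mean vector:
  mean(A) = (4 + 1 + 6 + 9) / 4 = 20/4 = 5
  mean(B) = (2 + 7 + 3 + 9) / 4 = 21/4 = 5.25
  x̄ = (5, 5.25),  deviation x̄ - mu_0 = (5, 5.25) - (4, 2) = (1, 3.25).

Step 2 — sample covariance matrix, S[i,j] = (1/(n-1)) · Σ_k (x_{k,i} - mean_i) · (x_{k,j} - mean_j), divisor n-1 = 3:
  S[A,A] = ((-1)·(-1) + (-4)·(-4) + (1)·(1) + (4)·(4)) / 3 = 34/3 = 11.3333
  S[A,B] = ((-1)·(-3.25) + (-4)·(1.75) + (1)·(-2.25) + (4)·(3.75)) / 3 = 9/3 = 3
  S[B,B] = ((-3.25)·(-3.25) + (1.75)·(1.75) + (-2.25)·(-2.25) + (3.75)·(3.75)) / 3 = 32.75/3 = 10.9167
  S = [[11.3333, 3],
 [3, 10.9167]].

Step 3 — invert S. det(S) = 11.3333·10.9167 - (3)² = 114.7222.
  S^{-1} = (1/det) · [[d, -b], [-b, a]] = [[0.0952, -0.0262],
 [-0.0262, 0.0988]].

Step 4 — quadratic form (x̄ - mu_0)^T · S^{-1} · (x̄ - mu_0):
  S^{-1} · (x̄ - mu_0) = (0.0102, 0.2949),
  (x̄ - mu_0)^T · [...] = (1)·(0.0102) + (3.25)·(0.2949) = 0.9686.

Step 5 — scale by n: T² = 4 · 0.9686 = 3.8746.

T² ≈ 3.8746


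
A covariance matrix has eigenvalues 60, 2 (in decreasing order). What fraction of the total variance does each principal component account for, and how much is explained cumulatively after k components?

Step 1 — total variance = trace(Sigma) = Σ λ_i = 60 + 2 = 62.

Step 2 — fraction explained by component i = λ_i / Σ λ:
  PC1: 60/62 = 0.9677
  PC2: 2/62 = 0.0323

Step 3 — cumulative fraction after k components = (λ_1 + ... + λ_k) / Σ λ:
  k = 1: 60/62 = 0.9677
  k = 2: (60 + 2)/62 = 62/62 = 1

Summary (fraction, with percent):

explained: PC1 0.9677 (96.77%), PC2 0.0323 (3.23%);  cumulative: 0.9677, 1


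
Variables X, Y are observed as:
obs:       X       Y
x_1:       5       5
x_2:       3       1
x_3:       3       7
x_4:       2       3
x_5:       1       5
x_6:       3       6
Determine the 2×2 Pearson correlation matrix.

Step 1 — column means:
  mean(X) = (5 + 3 + 3 + 2 + 1 + 3) / 6 = 17/6 = 2.8333
  mean(Y) = (5 + 1 + 7 + 3 + 5 + 6) / 6 = 27/6 = 4.5

Step 2 — sample variances and covariances s[i,j] = (1/(n-1)) · Σ_k (x_{k,i} - mean_i) · (x_{k,j} - mean_j), with n-1 = 5:
  s[X,X] = ((2.1667)·(2.1667) + (0.1667)·(0.1667) + (0.1667)·(0.1667) + (-0.8333)·(-0.8333) + (-1.8333)·(-1.8333) + (0.1667)·(0.1667)) / 5 = 8.8333/5 = 1.7667
  s[X,Y] = ((2.1667)·(0.5) + (0.1667)·(-3.5) + (0.1667)·(2.5) + (-0.8333)·(-1.5) + (-1.8333)·(0.5) + (0.1667)·(1.5)) / 5 = 1.5/5 = 0.3
  s[Y,Y] = ((0.5)·(0.5) + (-3.5)·(-3.5) + (2.5)·(2.5) + (-1.5)·(-1.5) + (0.5)·(0.5) + (1.5)·(1.5)) / 5 = 23.5/5 = 4.7
  Sample standard deviations s_i = √(s[i,i]):
  s(X) = √(1.7667) = 1.3292
  s(Y) = √(4.7) = 2.1679

Step 3 — r_{ij} = s_{ij} / (s_i · s_j):
  r[X,X] = 1 (diagonal).
  r[X,Y] = 0.3 / (1.3292 · 2.1679) = 0.3 / 2.8816 = 0.1041
  r[Y,Y] = 1 (diagonal).

R is symmetric with unit diagonal. Assembling:

R = [[1, 0.1041],
 [0.1041, 1]]


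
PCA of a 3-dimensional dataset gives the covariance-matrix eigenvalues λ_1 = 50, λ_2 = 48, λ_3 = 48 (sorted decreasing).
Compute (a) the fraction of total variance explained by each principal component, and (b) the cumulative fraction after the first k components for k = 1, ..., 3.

Step 1 — total variance = trace(Sigma) = Σ λ_i = 50 + 48 + 48 = 146.

Step 2 — fraction explained by component i = λ_i / Σ λ:
  PC1: 50/146 = 0.3425
  PC2: 48/146 = 0.3288
  PC3: 48/146 = 0.3288

Step 3 — cumulative fraction after k components = (λ_1 + ... + λ_k) / Σ λ:
  k = 1: 50/146 = 0.3425
  k = 2: (50 + 48)/146 = 98/146 = 0.6712
  k = 3: (50 + 48 + 48)/146 = 146/146 = 1

Summary (fraction, with percent):

explained: PC1 0.3425 (34.25%), PC2 0.3288 (32.88%), PC3 0.3288 (32.88%);  cumulative: 0.3425, 0.6712, 1


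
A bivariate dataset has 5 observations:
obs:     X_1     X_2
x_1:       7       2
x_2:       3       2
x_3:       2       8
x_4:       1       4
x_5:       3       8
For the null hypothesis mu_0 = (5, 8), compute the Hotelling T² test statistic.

Step 1 — sample mean vector:
  mean(X_1) = (7 + 3 + 2 + 1 + 3) / 5 = 16/5 = 3.2
  mean(X_2) = (2 + 2 + 8 + 4 + 8) / 5 = 24/5 = 4.8
  x̄ = (3.2, 4.8),  deviation x̄ - mu_0 = (3.2, 4.8) - (5, 8) = (-1.8, -3.2).

Step 2 — sample covariance matrix, S[i,j] = (1/(n-1)) · Σ_k (x_{k,i} - mean_i) · (x_{k,j} - mean_j), divisor n-1 = 4:
  S[X_1,X_1] = ((3.8)·(3.8) + (-0.2)·(-0.2) + (-1.2)·(-1.2) + (-2.2)·(-2.2) + (-0.2)·(-0.2)) / 4 = 20.8/4 = 5.2
  S[X_1,X_2] = ((3.8)·(-2.8) + (-0.2)·(-2.8) + (-1.2)·(3.2) + (-2.2)·(-0.8) + (-0.2)·(3.2)) / 4 = -12.8/4 = -3.2
  S[X_2,X_2] = ((-2.8)·(-2.8) + (-2.8)·(-2.8) + (3.2)·(3.2) + (-0.8)·(-0.8) + (3.2)·(3.2)) / 4 = 36.8/4 = 9.2
  S = [[5.2, -3.2],
 [-3.2, 9.2]].

Step 3 — invert S. det(S) = 5.2·9.2 - (-3.2)² = 37.6.
  S^{-1} = (1/det) · [[d, -b], [-b, a]] = [[0.2447, 0.0851],
 [0.0851, 0.1383]].

Step 4 — quadratic form (x̄ - mu_0)^T · S^{-1} · (x̄ - mu_0):
  S^{-1} · (x̄ - mu_0) = (-0.7128, -0.5957),
  (x̄ - mu_0)^T · [...] = (-1.8)·(-0.7128) + (-3.2)·(-0.5957) = 3.1894.

Step 5 — scale by n: T² = 5 · 3.1894 = 15.9468.

T² ≈ 15.9468


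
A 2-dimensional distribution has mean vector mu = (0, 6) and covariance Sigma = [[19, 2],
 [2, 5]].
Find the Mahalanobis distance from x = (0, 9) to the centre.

Step 1 — centre the observation: (x - mu) = (0, 3).

Step 2 — invert Sigma. det(Sigma) = 19·5 - (2)² = 91.
  Sigma^{-1} = (1/det) · [[d, -b], [-b, a]] = [[0.0549, -0.022],
 [-0.022, 0.2088]].

Step 3 — form the quadratic (x - mu)^T · Sigma^{-1} · (x - mu):
  Sigma^{-1} · (x - mu) = (-0.0659, 0.6264).
  (x - mu)^T · [Sigma^{-1} · (x - mu)] = (0)·(-0.0659) + (3)·(0.6264) = 1.8791.

Step 4 — take square root: d = √(1.8791) ≈ 1.3708.

d(x, mu) = √(1.8791) ≈ 1.3708


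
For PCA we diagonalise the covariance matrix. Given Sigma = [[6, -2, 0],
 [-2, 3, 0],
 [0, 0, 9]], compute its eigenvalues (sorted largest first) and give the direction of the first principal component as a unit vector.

Step 1 — characteristic polynomial p(λ) = det(λI - Sigma) = λ³ - tr·λ² + c_1·λ - det, where tr = trace, c_1 = sum of the principal 2×2 minors, det = det(Sigma):
  tr = 6 + 3 + 9 = 18,
  c_1 = (6·3 - (-2)²) + (6·9 - (0)²) + (3·9 - (0)²) = 14 + 54 + 27 = 95,
  det = 6·(3·9 - (0)²) - (-2)·((-2)·9 - (0)·(0)) + (0)·((-2)·(0) - 3·(0)) = 6·(27) - (-2)·(-18) + (0)·(0) = 126.
  So p(λ) = λ³ - 18λ² + 95λ - 126.
Step 2 — look for an integer root (rational root theorem: any rational root is an integer divisor of 126). Testing λ = 2:
  p(2) = 8 - 72 + 190 - 126 = 0  ✓
  Dividing out (λ - 2): p(λ) = (λ - 2)(λ² - 16λ + 63).
Step 3 — remaining eigenvalues from the quadratic λ² - 16λ + 63 = 0:
  Δ = 16² - 4·63 = 256 - 252 = 4,  λ = (16 ± √4)/2 = (16 ± 2)/2 = 9 or 7.
  Sorted: λ_1 = 9,  λ_2 = 7,  λ_3 = 2  (check: sum = 18 = tr ✓).

Step 4 — unit eigenvector for λ_1 = 9: v spans the null space of (Sigma - λ_1 I), whose rows are
  r_1 = (-3, -2, 0),  r_2 = (-2, -6, 0),  r_3 = (0, 0, 0).
  v is orthogonal to every row, so take v ∝ r_1 × r_2 = ((-2)·(0) - (0)·(-6), (0)·(-2) - (-3)·(0), (-3)·(-6) - (-2)·(-2)) = (0, 0, 14).
  Rescale (divide by 14): u = (0, 0, 1).
  ||u|| = √((0)² + (0)² + (1)²) = √(1) = 1,  v_1 = u/||u|| ≈ (0, 0, 1) (||v_1|| = 1).

λ_1 = 9,  λ_2 = 7,  λ_3 = 2;  v_1 ≈ (0, 0, 1)


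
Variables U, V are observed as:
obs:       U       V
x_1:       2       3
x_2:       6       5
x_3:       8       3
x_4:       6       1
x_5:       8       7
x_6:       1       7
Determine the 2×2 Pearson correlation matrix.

Step 1 — column means:
  mean(U) = (2 + 6 + 8 + 6 + 8 + 1) / 6 = 31/6 = 5.1667
  mean(V) = (3 + 5 + 3 + 1 + 7 + 7) / 6 = 26/6 = 4.3333

Step 2 — sample variances and covariances s[i,j] = (1/(n-1)) · Σ_k (x_{k,i} - mean_i) · (x_{k,j} - mean_j), with n-1 = 5:
  s[U,U] = ((-3.1667)·(-3.1667) + (0.8333)·(0.8333) + (2.8333)·(2.8333) + (0.8333)·(0.8333) + (2.8333)·(2.8333) + (-4.1667)·(-4.1667)) / 5 = 44.8333/5 = 8.9667
  s[U,V] = ((-3.1667)·(-1.3333) + (0.8333)·(0.6667) + (2.8333)·(-1.3333) + (0.8333)·(-3.3333) + (2.8333)·(2.6667) + (-4.1667)·(2.6667)) / 5 = -5.3333/5 = -1.0667
  s[V,V] = ((-1.3333)·(-1.3333) + (0.6667)·(0.6667) + (-1.3333)·(-1.3333) + (-3.3333)·(-3.3333) + (2.6667)·(2.6667) + (2.6667)·(2.6667)) / 5 = 29.3333/5 = 5.8667
  Sample standard deviations s_i = √(s[i,i]):
  s(U) = √(8.9667) = 2.9944
  s(V) = √(5.8667) = 2.4221

Step 3 — r_{ij} = s_{ij} / (s_i · s_j):
  r[U,U] = 1 (diagonal).
  r[U,V] = -1.0667 / (2.9944 · 2.4221) = -1.0667 / 7.2529 = -0.1471
  r[V,V] = 1 (diagonal).

R is symmetric with unit diagonal. Assembling:

R = [[1, -0.1471],
 [-0.1471, 1]]


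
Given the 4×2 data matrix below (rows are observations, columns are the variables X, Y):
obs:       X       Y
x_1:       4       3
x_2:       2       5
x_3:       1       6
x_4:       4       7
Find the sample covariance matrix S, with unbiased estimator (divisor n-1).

Step 1 — column means:
  mean(X) = (4 + 2 + 1 + 4) / 4 = 11/4 = 2.75
  mean(Y) = (3 + 5 + 6 + 7) / 4 = 21/4 = 5.25

Step 2 — sample covariance S[i,j] = (1/(n-1)) · Σ_k (x_{k,i} - mean_i) · (x_{k,j} - mean_j), with n-1 = 3.
  S[X,X] = ((1.25)·(1.25) + (-0.75)·(-0.75) + (-1.75)·(-1.75) + (1.25)·(1.25)) / 3 = 6.75/3 = 2.25
  S[X,Y] = ((1.25)·(-2.25) + (-0.75)·(-0.25) + (-1.75)·(0.75) + (1.25)·(1.75)) / 3 = -1.75/3 = -0.5833
  S[Y,Y] = ((-2.25)·(-2.25) + (-0.25)·(-0.25) + (0.75)·(0.75) + (1.75)·(1.75)) / 3 = 8.75/3 = 2.9167

S is symmetric (S[j,i] = S[i,j]). Assembling:

S = [[2.25, -0.5833],
 [-0.5833, 2.9167]]


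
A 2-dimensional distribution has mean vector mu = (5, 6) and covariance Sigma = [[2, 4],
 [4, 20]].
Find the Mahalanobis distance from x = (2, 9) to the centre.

Step 1 — centre the observation: (x - mu) = (-3, 3).

Step 2 — invert Sigma. det(Sigma) = 2·20 - (4)² = 24.
  Sigma^{-1} = (1/det) · [[d, -b], [-b, a]] = [[0.8333, -0.1667],
 [-0.1667, 0.0833]].

Step 3 — form the quadratic (x - mu)^T · Sigma^{-1} · (x - mu):
  Sigma^{-1} · (x - mu) = (-3, 0.75).
  (x - mu)^T · [Sigma^{-1} · (x - mu)] = (-3)·(-3) + (3)·(0.75) = 11.25.

Step 4 — take square root: d = √(11.25) ≈ 3.3541.

d(x, mu) = √(11.25) ≈ 3.3541


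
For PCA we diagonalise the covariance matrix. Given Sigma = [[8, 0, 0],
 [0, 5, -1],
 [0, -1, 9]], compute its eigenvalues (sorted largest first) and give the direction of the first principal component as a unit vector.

Step 1 — characteristic polynomial p(λ) = det(λI - Sigma) = λ³ - tr·λ² + c_1·λ - det, where tr = trace, c_1 = sum of the principal 2×2 minors, det = det(Sigma):
  tr = 8 + 5 + 9 = 22,
  c_1 = (8·5 - (0)²) + (8·9 - (0)²) + (5·9 - (-1)²) = 40 + 72 + 44 = 156,
  det = 8·(5·9 - (-1)²) - (0)·((0)·9 - (-1)·(0)) + (0)·((0)·(-1) - 5·(0)) = 8·(44) - (0)·(0) + (0)·(0) = 352.
  So p(λ) = λ³ - 22λ² + 156λ - 352.
Step 2 — look for an integer root (rational root theorem: any rational root is an integer divisor of 352). Testing λ = 8:
  p(8) = 512 - 1408 + 1248 - 352 = 0  ✓
  Dividing out (λ - 8): p(λ) = (λ - 8)(λ² - 14λ + 44).
Step 3 — remaining eigenvalues from the quadratic λ² - 14λ + 44 = 0:
  Δ = 14² - 4·44 = 196 - 176 = 20,  λ = (14 ± √20)/2 = (14 ± 4.4721)/2 ≈ 9.2361 or 4.7639.
  Sorted: λ_1 = 9.2361,  λ_2 = 8,  λ_3 = 4.7639  (check: sum = 22 = tr ✓).

Step 4 — unit eigenvector for λ_1 ≈ 9.2361: v spans the null space of (Sigma - λ_1 I), whose rows are
  r_1 = (-1.2361, 0, 0),  r_2 = (0, -4.2361, -1),  r_3 = (0, -1, -0.2361).
  v is orthogonal to every row, so take v ∝ r_1 × r_2 = ((0)·(-1) - (0)·(-4.2361), (0)·(0) - (-1.2361)·(-1), (-1.2361)·(-4.2361) - (0)·(0)) ≈ (0, -1.2361, 5.2361).
  Rescale (multiply by -1 so the first nonzero entry is positive): u = (0, 1.2361, -5.2361).
  ||u|| = √((0)² + (1.2361)² + (-5.2361)²) = √(28.9443) ≈ 5.38,  v_1 = u/||u|| ≈ (0, 0.2298, -0.9732) (||v_1|| = 1).

λ_1 = 9.2361,  λ_2 = 8,  λ_3 = 4.7639;  v_1 ≈ (0, 0.2298, -0.9732)


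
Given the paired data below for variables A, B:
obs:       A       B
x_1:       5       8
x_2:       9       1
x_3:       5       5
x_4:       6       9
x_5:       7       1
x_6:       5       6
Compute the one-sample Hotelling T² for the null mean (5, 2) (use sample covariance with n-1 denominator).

Step 1 — sample mean vector:
  mean(A) = (5 + 9 + 5 + 6 + 7 + 5) / 6 = 37/6 = 6.1667
  mean(B) = (8 + 1 + 5 + 9 + 1 + 6) / 6 = 30/6 = 5
  x̄ = (6.1667, 5),  deviation x̄ - mu_0 = (6.1667, 5) - (5, 2) = (1.1667, 3).

Step 2 — sample covariance matrix, S[i,j] = (1/(n-1)) · Σ_k (x_{k,i} - mean_i) · (x_{k,j} - mean_j), divisor n-1 = 5:
  S[A,A] = ((-1.1667)·(-1.1667) + (2.8333)·(2.8333) + (-1.1667)·(-1.1667) + (-0.1667)·(-0.1667) + (0.8333)·(0.8333) + (-1.1667)·(-1.1667)) / 5 = 12.8333/5 = 2.5667
  S[A,B] = ((-1.1667)·(3) + (2.8333)·(-4) + (-1.1667)·(0) + (-0.1667)·(4) + (0.8333)·(-4) + (-1.1667)·(1)) / 5 = -20/5 = -4
  S[B,B] = ((3)·(3) + (-4)·(-4) + (0)·(0) + (4)·(4) + (-4)·(-4) + (1)·(1)) / 5 = 58/5 = 11.6
  S = [[2.5667, -4],
 [-4, 11.6]].

Step 3 — invert S. det(S) = 2.5667·11.6 - (-4)² = 13.7733.
  S^{-1} = (1/det) · [[d, -b], [-b, a]] = [[0.8422, 0.2904],
 [0.2904, 0.1864]].

Step 4 — quadratic form (x̄ - mu_0)^T · S^{-1} · (x̄ - mu_0):
  S^{-1} · (x̄ - mu_0) = (1.8538, 0.8979),
  (x̄ - mu_0)^T · [...] = (1.1667)·(1.8538) + (3)·(0.8979) = 4.8564.

Step 5 — scale by n: T² = 6 · 4.8564 = 29.1384.

T² ≈ 29.1384


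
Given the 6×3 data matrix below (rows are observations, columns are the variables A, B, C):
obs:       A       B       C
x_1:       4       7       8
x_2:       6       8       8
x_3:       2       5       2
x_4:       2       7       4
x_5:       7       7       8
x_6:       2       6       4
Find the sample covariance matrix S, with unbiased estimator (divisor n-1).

Step 1 — column means:
  mean(A) = (4 + 6 + 2 + 2 + 7 + 2) / 6 = 23/6 = 3.8333
  mean(B) = (7 + 8 + 5 + 7 + 7 + 6) / 6 = 40/6 = 6.6667
  mean(C) = (8 + 8 + 2 + 4 + 8 + 4) / 6 = 34/6 = 5.6667

Step 2 — sample covariance S[i,j] = (1/(n-1)) · Σ_k (x_{k,i} - mean_i) · (x_{k,j} - mean_j), with n-1 = 5.
  S[A,A] = ((0.1667)·(0.1667) + (2.1667)·(2.1667) + (-1.8333)·(-1.8333) + (-1.8333)·(-1.8333) + (3.1667)·(3.1667) + (-1.8333)·(-1.8333)) / 5 = 24.8333/5 = 4.9667
  S[A,B] = ((0.1667)·(0.3333) + (2.1667)·(1.3333) + (-1.8333)·(-1.6667) + (-1.8333)·(0.3333) + (3.1667)·(0.3333) + (-1.8333)·(-0.6667)) / 5 = 7.6667/5 = 1.5333
  S[A,C] = ((0.1667)·(2.3333) + (2.1667)·(2.3333) + (-1.8333)·(-3.6667) + (-1.8333)·(-1.6667) + (3.1667)·(2.3333) + (-1.8333)·(-1.6667)) / 5 = 25.6667/5 = 5.1333
  S[B,B] = ((0.3333)·(0.3333) + (1.3333)·(1.3333) + (-1.6667)·(-1.6667) + (0.3333)·(0.3333) + (0.3333)·(0.3333) + (-0.6667)·(-0.6667)) / 5 = 5.3333/5 = 1.0667
  S[B,C] = ((0.3333)·(2.3333) + (1.3333)·(2.3333) + (-1.6667)·(-3.6667) + (0.3333)·(-1.6667) + (0.3333)·(2.3333) + (-0.6667)·(-1.6667)) / 5 = 11.3333/5 = 2.2667
  S[C,C] = ((2.3333)·(2.3333) + (2.3333)·(2.3333) + (-3.6667)·(-3.6667) + (-1.6667)·(-1.6667) + (2.3333)·(2.3333) + (-1.6667)·(-1.6667)) / 5 = 35.3333/5 = 7.0667

S is symmetric (S[j,i] = S[i,j]). Assembling:

S = [[4.9667, 1.5333, 5.1333],
 [1.5333, 1.0667, 2.2667],
 [5.1333, 2.2667, 7.0667]]


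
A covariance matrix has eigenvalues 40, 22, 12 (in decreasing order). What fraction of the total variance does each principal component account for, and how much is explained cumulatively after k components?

Step 1 — total variance = trace(Sigma) = Σ λ_i = 40 + 22 + 12 = 74.

Step 2 — fraction explained by component i = λ_i / Σ λ:
  PC1: 40/74 = 0.5405
  PC2: 22/74 = 0.2973
  PC3: 12/74 = 0.1622

Step 3 — cumulative fraction after k components = (λ_1 + ... + λ_k) / Σ λ:
  k = 1: 40/74 = 0.5405
  k = 2: (40 + 22)/74 = 62/74 = 0.8378
  k = 3: (40 + 22 + 12)/74 = 74/74 = 1

Summary (fraction, with percent):

explained: PC1 0.5405 (54.05%), PC2 0.2973 (29.73%), PC3 0.1622 (16.22%);  cumulative: 0.5405, 0.8378, 1


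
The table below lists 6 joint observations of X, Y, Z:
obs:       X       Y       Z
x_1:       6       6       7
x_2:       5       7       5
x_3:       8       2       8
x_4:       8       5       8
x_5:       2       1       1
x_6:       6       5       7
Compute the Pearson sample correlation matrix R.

Step 1 — column means:
  mean(X) = (6 + 5 + 8 + 8 + 2 + 6) / 6 = 35/6 = 5.8333
  mean(Y) = (6 + 7 + 2 + 5 + 1 + 5) / 6 = 26/6 = 4.3333
  mean(Z) = (7 + 5 + 8 + 8 + 1 + 7) / 6 = 36/6 = 6

Step 2 — sample variances and covariances s[i,j] = (1/(n-1)) · Σ_k (x_{k,i} - mean_i) · (x_{k,j} - mean_j), with n-1 = 5:
  s[X,X] = ((0.1667)·(0.1667) + (-0.8333)·(-0.8333) + (2.1667)·(2.1667) + (2.1667)·(2.1667) + (-3.8333)·(-3.8333) + (0.1667)·(0.1667)) / 5 = 24.8333/5 = 4.9667
  s[X,Y] = ((0.1667)·(1.6667) + (-0.8333)·(2.6667) + (2.1667)·(-2.3333) + (2.1667)·(0.6667) + (-3.8333)·(-3.3333) + (0.1667)·(0.6667)) / 5 = 7.3333/5 = 1.4667
  s[X,Z] = ((0.1667)·(1) + (-0.8333)·(-1) + (2.1667)·(2) + (2.1667)·(2) + (-3.8333)·(-5) + (0.1667)·(1)) / 5 = 29/5 = 5.8
  s[Y,Y] = ((1.6667)·(1.6667) + (2.6667)·(2.6667) + (-2.3333)·(-2.3333) + (0.6667)·(0.6667) + (-3.3333)·(-3.3333) + (0.6667)·(0.6667)) / 5 = 27.3333/5 = 5.4667
  s[Y,Z] = ((1.6667)·(1) + (2.6667)·(-1) + (-2.3333)·(2) + (0.6667)·(2) + (-3.3333)·(-5) + (0.6667)·(1)) / 5 = 13/5 = 2.6
  s[Z,Z] = ((1)·(1) + (-1)·(-1) + (2)·(2) + (2)·(2) + (-5)·(-5) + (1)·(1)) / 5 = 36/5 = 7.2
  Sample standard deviations s_i = √(s[i,i]):
  s(X) = √(4.9667) = 2.2286
  s(Y) = √(5.4667) = 2.3381
  s(Z) = √(7.2) = 2.6833

Step 3 — r_{ij} = s_{ij} / (s_i · s_j):
  r[X,X] = 1 (diagonal).
  r[X,Y] = 1.4667 / (2.2286 · 2.3381) = 1.4667 / 5.2107 = 0.2815
  r[X,Z] = 5.8 / (2.2286 · 2.6833) = 5.8 / 5.98 = 0.9699
  r[Y,Y] = 1 (diagonal).
  r[Y,Z] = 2.6 / (2.3381 · 2.6833) = 2.6 / 6.2738 = 0.4144
  r[Z,Z] = 1 (diagonal).

R is symmetric with unit diagonal. Assembling:

R = [[1, 0.2815, 0.9699],
 [0.2815, 1, 0.4144],
 [0.9699, 0.4144, 1]]


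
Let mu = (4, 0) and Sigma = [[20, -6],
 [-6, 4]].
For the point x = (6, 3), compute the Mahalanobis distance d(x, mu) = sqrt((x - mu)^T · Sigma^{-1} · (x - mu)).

Step 1 — centre the observation: (x - mu) = (2, 3).

Step 2 — invert Sigma. det(Sigma) = 20·4 - (-6)² = 44.
  Sigma^{-1} = (1/det) · [[d, -b], [-b, a]] = [[0.0909, 0.1364],
 [0.1364, 0.4545]].

Step 3 — form the quadratic (x - mu)^T · Sigma^{-1} · (x - mu):
  Sigma^{-1} · (x - mu) = (0.5909, 1.6364).
  (x - mu)^T · [Sigma^{-1} · (x - mu)] = (2)·(0.5909) + (3)·(1.6364) = 6.0909.

Step 4 — take square root: d = √(6.0909) ≈ 2.468.

d(x, mu) = √(6.0909) ≈ 2.468


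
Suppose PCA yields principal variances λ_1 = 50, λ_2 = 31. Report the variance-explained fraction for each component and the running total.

Step 1 — total variance = trace(Sigma) = Σ λ_i = 50 + 31 = 81.

Step 2 — fraction explained by component i = λ_i / Σ λ:
  PC1: 50/81 = 0.6173
  PC2: 31/81 = 0.3827

Step 3 — cumulative fraction after k components = (λ_1 + ... + λ_k) / Σ λ:
  k = 1: 50/81 = 0.6173
  k = 2: (50 + 31)/81 = 81/81 = 1

Summary (fraction, with percent):

explained: PC1 0.6173 (61.73%), PC2 0.3827 (38.27%);  cumulative: 0.6173, 1


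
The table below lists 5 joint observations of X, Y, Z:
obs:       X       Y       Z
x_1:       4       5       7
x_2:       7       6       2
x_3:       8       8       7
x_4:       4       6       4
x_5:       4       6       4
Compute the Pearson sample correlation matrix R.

Step 1 — column means:
  mean(X) = (4 + 7 + 8 + 4 + 4) / 5 = 27/5 = 5.4
  mean(Y) = (5 + 6 + 8 + 6 + 6) / 5 = 31/5 = 6.2
  mean(Z) = (7 + 2 + 7 + 4 + 4) / 5 = 24/5 = 4.8

Step 2 — sample variances and covariances s[i,j] = (1/(n-1)) · Σ_k (x_{k,i} - mean_i) · (x_{k,j} - mean_j), with n-1 = 4:
  s[X,X] = ((-1.4)·(-1.4) + (1.6)·(1.6) + (2.6)·(2.6) + (-1.4)·(-1.4) + (-1.4)·(-1.4)) / 4 = 15.2/4 = 3.8
  s[X,Y] = ((-1.4)·(-1.2) + (1.6)·(-0.2) + (2.6)·(1.8) + (-1.4)·(-0.2) + (-1.4)·(-0.2)) / 4 = 6.6/4 = 1.65
  s[X,Z] = ((-1.4)·(2.2) + (1.6)·(-2.8) + (2.6)·(2.2) + (-1.4)·(-0.8) + (-1.4)·(-0.8)) / 4 = 0.4/4 = 0.1
  s[Y,Y] = ((-1.2)·(-1.2) + (-0.2)·(-0.2) + (1.8)·(1.8) + (-0.2)·(-0.2) + (-0.2)·(-0.2)) / 4 = 4.8/4 = 1.2
  s[Y,Z] = ((-1.2)·(2.2) + (-0.2)·(-2.8) + (1.8)·(2.2) + (-0.2)·(-0.8) + (-0.2)·(-0.8)) / 4 = 2.2/4 = 0.55
  s[Z,Z] = ((2.2)·(2.2) + (-2.8)·(-2.8) + (2.2)·(2.2) + (-0.8)·(-0.8) + (-0.8)·(-0.8)) / 4 = 18.8/4 = 4.7
  Sample standard deviations s_i = √(s[i,i]):
  s(X) = √(3.8) = 1.9494
  s(Y) = √(1.2) = 1.0954
  s(Z) = √(4.7) = 2.1679

Step 3 — r_{ij} = s_{ij} / (s_i · s_j):
  r[X,X] = 1 (diagonal).
  r[X,Y] = 1.65 / (1.9494 · 1.0954) = 1.65 / 2.1354 = 0.7727
  r[X,Z] = 0.1 / (1.9494 · 2.1679) = 0.1 / 4.2261 = 0.0237
  r[Y,Y] = 1 (diagonal).
  r[Y,Z] = 0.55 / (1.0954 · 2.1679) = 0.55 / 2.3749 = 0.2316
  r[Z,Z] = 1 (diagonal).

R is symmetric with unit diagonal. Assembling:

R = [[1, 0.7727, 0.0237],
 [0.7727, 1, 0.2316],
 [0.0237, 0.2316, 1]]


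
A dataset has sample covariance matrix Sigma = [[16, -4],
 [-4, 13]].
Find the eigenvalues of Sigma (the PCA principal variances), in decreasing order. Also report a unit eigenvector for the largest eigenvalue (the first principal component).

Step 1 — characteristic polynomial of 2×2 Sigma:
  det(Sigma - λI) = λ² - trace · λ + det = 0.
  trace = 16 + 13 = 29, det = 16·13 - (-4)² = 192.
Step 2 — discriminant:
  Δ = trace² - 4·det = 841 - 768 = 73.
Step 3 — eigenvalues:
  λ = (trace ± √Δ)/2 = (29 ± 8.544)/2,
  λ_1 = 18.772,  λ_2 = 10.228.

Step 4 — unit eigenvector for λ_1: solve (Sigma - λ_1 I)v = 0. First row:
  (16 - 18.772)·v_x + (-4)·v_y = 0, i.e. (-2.772)·v_x + (-4)·v_y = 0,
  so v ∝ (b, λ_1 - a) = (-4, 2.772); multiply by -1 so the first entry is positive: u = (4, -2.772).
  ||u|| = √((4)² + (-2.772)²) = √(23.684) ≈ 4.8666,
  v_1 = u/||u|| ≈ (0.8219, -0.5696) (||v_1|| = 1).

λ_1 = 18.772,  λ_2 = 10.228;  v_1 ≈ (0.8219, -0.5696)


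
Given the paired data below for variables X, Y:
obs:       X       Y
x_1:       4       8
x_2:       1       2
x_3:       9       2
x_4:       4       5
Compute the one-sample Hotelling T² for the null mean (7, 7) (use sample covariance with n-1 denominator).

Step 1 — sample mean vector:
  mean(X) = (4 + 1 + 9 + 4) / 4 = 18/4 = 4.5
  mean(Y) = (8 + 2 + 2 + 5) / 4 = 17/4 = 4.25
  x̄ = (4.5, 4.25),  deviation x̄ - mu_0 = (4.5, 4.25) - (7, 7) = (-2.5, -2.75).

Step 2 — sample covariance matrix, S[i,j] = (1/(n-1)) · Σ_k (x_{k,i} - mean_i) · (x_{k,j} - mean_j), divisor n-1 = 3:
  S[X,X] = ((-0.5)·(-0.5) + (-3.5)·(-3.5) + (4.5)·(4.5) + (-0.5)·(-0.5)) / 3 = 33/3 = 11
  S[X,Y] = ((-0.5)·(3.75) + (-3.5)·(-2.25) + (4.5)·(-2.25) + (-0.5)·(0.75)) / 3 = -4.5/3 = -1.5
  S[Y,Y] = ((3.75)·(3.75) + (-2.25)·(-2.25) + (-2.25)·(-2.25) + (0.75)·(0.75)) / 3 = 24.75/3 = 8.25
  S = [[11, -1.5],
 [-1.5, 8.25]].

Step 3 — invert S. det(S) = 11·8.25 - (-1.5)² = 88.5.
  S^{-1} = (1/det) · [[d, -b], [-b, a]] = [[0.0932, 0.0169],
 [0.0169, 0.1243]].

Step 4 — quadratic form (x̄ - mu_0)^T · S^{-1} · (x̄ - mu_0):
  S^{-1} · (x̄ - mu_0) = (-0.2797, -0.3842),
  (x̄ - mu_0)^T · [...] = (-2.5)·(-0.2797) + (-2.75)·(-0.3842) = 1.7556.

Step 5 — scale by n: T² = 4 · 1.7556 = 7.0226.

T² ≈ 7.0226


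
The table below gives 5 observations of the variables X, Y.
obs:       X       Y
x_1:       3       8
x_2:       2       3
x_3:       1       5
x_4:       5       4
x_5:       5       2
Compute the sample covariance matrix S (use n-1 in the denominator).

Step 1 — column means:
  mean(X) = (3 + 2 + 1 + 5 + 5) / 5 = 16/5 = 3.2
  mean(Y) = (8 + 3 + 5 + 4 + 2) / 5 = 22/5 = 4.4

Step 2 — sample covariance S[i,j] = (1/(n-1)) · Σ_k (x_{k,i} - mean_i) · (x_{k,j} - mean_j), with n-1 = 4.
  S[X,X] = ((-0.2)·(-0.2) + (-1.2)·(-1.2) + (-2.2)·(-2.2) + (1.8)·(1.8) + (1.8)·(1.8)) / 4 = 12.8/4 = 3.2
  S[X,Y] = ((-0.2)·(3.6) + (-1.2)·(-1.4) + (-2.2)·(0.6) + (1.8)·(-0.4) + (1.8)·(-2.4)) / 4 = -5.4/4 = -1.35
  S[Y,Y] = ((3.6)·(3.6) + (-1.4)·(-1.4) + (0.6)·(0.6) + (-0.4)·(-0.4) + (-2.4)·(-2.4)) / 4 = 21.2/4 = 5.3

S is symmetric (S[j,i] = S[i,j]). Assembling:

S = [[3.2, -1.35],
 [-1.35, 5.3]]


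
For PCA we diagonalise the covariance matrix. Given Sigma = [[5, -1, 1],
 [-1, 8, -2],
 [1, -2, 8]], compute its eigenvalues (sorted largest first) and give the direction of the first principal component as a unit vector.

Step 1 — characteristic polynomial p(λ) = det(λI - Sigma) = λ³ - tr·λ² + c_1·λ - det, where tr = trace, c_1 = sum of the principal 2×2 minors, det = det(Sigma):
  tr = 5 + 8 + 8 = 21,
  c_1 = (5·8 - (-1)²) + (5·8 - (1)²) + (8·8 - (-2)²) = 39 + 39 + 60 = 138,
  det = 5·(8·8 - (-2)²) - (-1)·((-1)·8 - (-2)·(1)) + (1)·((-1)·(-2) - 8·(1)) = 5·(60) - (-1)·(-6) + (1)·(-6) = 288.
  So p(λ) = λ³ - 21λ² + 138λ - 288.
Step 2 — look for an integer root (rational root theorem: any rational root is an integer divisor of 288). Testing λ = 6:
  p(6) = 216 - 756 + 828 - 288 = 0  ✓
  Dividing out (λ - 6): p(λ) = (λ - 6)(λ² - 15λ + 48).
Step 3 — remaining eigenvalues from the quadratic λ² - 15λ + 48 = 0:
  Δ = 15² - 4·48 = 225 - 192 = 33,  λ = (15 ± √33)/2 = (15 ± 5.7446)/2 ≈ 10.3723 or 4.6277.
  Sorted: λ_1 = 10.3723,  λ_2 = 6,  λ_3 = 4.6277  (check: sum = 21 = tr ✓).

Step 4 — unit eigenvector for λ_1 ≈ 10.3723: v spans the null space of (Sigma - λ_1 I), whose rows are
  r_1 = (-5.3723, -1, 1),  r_2 = (-1, -2.3723, -2),  r_3 = (1, -2, -2.3723).
  v is orthogonal to every row, so take v ∝ r_1 × r_2 = ((-1)·(-2) - (1)·(-2.3723), (1)·(-1) - (-5.3723)·(-2), (-5.3723)·(-2.3723) - (-1)·(-1)) ≈ (4.3723, -11.7446, 11.7446).
  Let u = (4.3723, -11.7446, 11.7446).
  ||u|| = √((4.3723)² + (-11.7446)² + (11.7446)²) = √(294.9863) ≈ 17.1752,  v_1 = u/||u|| ≈ (0.2546, -0.6838, 0.6838) (||v_1|| = 1).

λ_1 = 10.3723,  λ_2 = 6,  λ_3 = 4.6277;  v_1 ≈ (0.2546, -0.6838, 0.6838)


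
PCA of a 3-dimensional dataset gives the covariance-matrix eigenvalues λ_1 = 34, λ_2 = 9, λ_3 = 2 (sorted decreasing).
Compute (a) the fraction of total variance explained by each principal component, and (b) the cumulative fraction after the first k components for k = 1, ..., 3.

Step 1 — total variance = trace(Sigma) = Σ λ_i = 34 + 9 + 2 = 45.

Step 2 — fraction explained by component i = λ_i / Σ λ:
  PC1: 34/45 = 0.7556
  PC2: 9/45 = 0.2
  PC3: 2/45 = 0.0444

Step 3 — cumulative fraction after k components = (λ_1 + ... + λ_k) / Σ λ:
  k = 1: 34/45 = 0.7556
  k = 2: (34 + 9)/45 = 43/45 = 0.9556
  k = 3: (34 + 9 + 2)/45 = 45/45 = 1

Summary (fraction, with percent):

explained: PC1 0.7556 (75.56%), PC2 0.2 (20%), PC3 0.0444 (4.44%);  cumulative: 0.7556, 0.9556, 1


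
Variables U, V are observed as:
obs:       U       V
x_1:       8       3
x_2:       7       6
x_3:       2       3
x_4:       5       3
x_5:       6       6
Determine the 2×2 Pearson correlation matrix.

Step 1 — column means:
  mean(U) = (8 + 7 + 2 + 5 + 6) / 5 = 28/5 = 5.6
  mean(V) = (3 + 6 + 3 + 3 + 6) / 5 = 21/5 = 4.2

Step 2 — sample variances and covariances s[i,j] = (1/(n-1)) · Σ_k (x_{k,i} - mean_i) · (x_{k,j} - mean_j), with n-1 = 4:
  s[U,U] = ((2.4)·(2.4) + (1.4)·(1.4) + (-3.6)·(-3.6) + (-0.6)·(-0.6) + (0.4)·(0.4)) / 4 = 21.2/4 = 5.3
  s[U,V] = ((2.4)·(-1.2) + (1.4)·(1.8) + (-3.6)·(-1.2) + (-0.6)·(-1.2) + (0.4)·(1.8)) / 4 = 5.4/4 = 1.35
  s[V,V] = ((-1.2)·(-1.2) + (1.8)·(1.8) + (-1.2)·(-1.2) + (-1.2)·(-1.2) + (1.8)·(1.8)) / 4 = 10.8/4 = 2.7
  Sample standard deviations s_i = √(s[i,i]):
  s(U) = √(5.3) = 2.3022
  s(V) = √(2.7) = 1.6432

Step 3 — r_{ij} = s_{ij} / (s_i · s_j):
  r[U,U] = 1 (diagonal).
  r[U,V] = 1.35 / (2.3022 · 1.6432) = 1.35 / 3.7829 = 0.3569
  r[V,V] = 1 (diagonal).

R is symmetric with unit diagonal. Assembling:

R = [[1, 0.3569],
 [0.3569, 1]]


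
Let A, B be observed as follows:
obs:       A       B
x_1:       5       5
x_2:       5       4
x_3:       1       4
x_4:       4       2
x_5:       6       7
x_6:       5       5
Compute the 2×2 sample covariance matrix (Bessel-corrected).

Step 1 — column means:
  mean(A) = (5 + 5 + 1 + 4 + 6 + 5) / 6 = 26/6 = 4.3333
  mean(B) = (5 + 4 + 4 + 2 + 7 + 5) / 6 = 27/6 = 4.5

Step 2 — sample covariance S[i,j] = (1/(n-1)) · Σ_k (x_{k,i} - mean_i) · (x_{k,j} - mean_j), with n-1 = 5.
  S[A,A] = ((0.6667)·(0.6667) + (0.6667)·(0.6667) + (-3.3333)·(-3.3333) + (-0.3333)·(-0.3333) + (1.6667)·(1.6667) + (0.6667)·(0.6667)) / 5 = 15.3333/5 = 3.0667
  S[A,B] = ((0.6667)·(0.5) + (0.6667)·(-0.5) + (-3.3333)·(-0.5) + (-0.3333)·(-2.5) + (1.6667)·(2.5) + (0.6667)·(0.5)) / 5 = 7/5 = 1.4
  S[B,B] = ((0.5)·(0.5) + (-0.5)·(-0.5) + (-0.5)·(-0.5) + (-2.5)·(-2.5) + (2.5)·(2.5) + (0.5)·(0.5)) / 5 = 13.5/5 = 2.7

S is symmetric (S[j,i] = S[i,j]). Assembling:

S = [[3.0667, 1.4],
 [1.4, 2.7]]


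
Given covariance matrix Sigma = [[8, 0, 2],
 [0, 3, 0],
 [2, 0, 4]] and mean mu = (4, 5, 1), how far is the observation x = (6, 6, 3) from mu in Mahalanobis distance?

Step 1 — centre the observation: (x - mu) = (2, 1, 2).

Step 2 — invert Sigma (cofactor / det for 3×3, or solve directly):
  Sigma^{-1} = [[0.1429, 0, -0.0714],
 [0, 0.3333, 0],
 [-0.0714, 0, 0.2857]].

Step 3 — form the quadratic (x - mu)^T · Sigma^{-1} · (x - mu):
  Sigma^{-1} · (x - mu) = (0.1429, 0.3333, 0.4286).
  (x - mu)^T · [Sigma^{-1} · (x - mu)] = (2)·(0.1429) + (1)·(0.3333) + (2)·(0.4286) = 1.4762.

Step 4 — take square root: d = √(1.4762) ≈ 1.215.

d(x, mu) = √(1.4762) ≈ 1.215


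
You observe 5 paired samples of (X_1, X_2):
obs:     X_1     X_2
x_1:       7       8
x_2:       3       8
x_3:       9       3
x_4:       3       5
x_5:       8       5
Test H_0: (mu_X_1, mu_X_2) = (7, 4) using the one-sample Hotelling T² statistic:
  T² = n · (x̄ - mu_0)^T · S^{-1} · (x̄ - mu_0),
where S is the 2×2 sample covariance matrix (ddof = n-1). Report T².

Step 1 — sample mean vector:
  mean(X_1) = (7 + 3 + 9 + 3 + 8) / 5 = 30/5 = 6
  mean(X_2) = (8 + 8 + 3 + 5 + 5) / 5 = 29/5 = 5.8
  x̄ = (6, 5.8),  deviation x̄ - mu_0 = (6, 5.8) - (7, 4) = (-1, 1.8).

Step 2 — sample covariance matrix, S[i,j] = (1/(n-1)) · Σ_k (x_{k,i} - mean_i) · (x_{k,j} - mean_j), divisor n-1 = 4:
  S[X_1,X_1] = ((1)·(1) + (-3)·(-3) + (3)·(3) + (-3)·(-3) + (2)·(2)) / 4 = 32/4 = 8
  S[X_1,X_2] = ((1)·(2.2) + (-3)·(2.2) + (3)·(-2.8) + (-3)·(-0.8) + (2)·(-0.8)) / 4 = -12/4 = -3
  S[X_2,X_2] = ((2.2)·(2.2) + (2.2)·(2.2) + (-2.8)·(-2.8) + (-0.8)·(-0.8) + (-0.8)·(-0.8)) / 4 = 18.8/4 = 4.7
  S = [[8, -3],
 [-3, 4.7]].

Step 3 — invert S. det(S) = 8·4.7 - (-3)² = 28.6.
  S^{-1} = (1/det) · [[d, -b], [-b, a]] = [[0.1643, 0.1049],
 [0.1049, 0.2797]].

Step 4 — quadratic form (x̄ - mu_0)^T · S^{-1} · (x̄ - mu_0):
  S^{-1} · (x̄ - mu_0) = (0.0245, 0.3986),
  (x̄ - mu_0)^T · [...] = (-1)·(0.0245) + (1.8)·(0.3986) = 0.693.

Step 5 — scale by n: T² = 5 · 0.693 = 3.465.

T² ≈ 3.465


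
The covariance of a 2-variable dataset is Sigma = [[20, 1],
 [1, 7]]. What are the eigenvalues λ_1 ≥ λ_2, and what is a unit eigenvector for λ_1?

Step 1 — characteristic polynomial of 2×2 Sigma:
  det(Sigma - λI) = λ² - trace · λ + det = 0.
  trace = 20 + 7 = 27, det = 20·7 - (1)² = 139.
Step 2 — discriminant:
  Δ = trace² - 4·det = 729 - 556 = 173.
Step 3 — eigenvalues:
  λ = (trace ± √Δ)/2 = (27 ± 13.1529)/2,
  λ_1 = 20.0765,  λ_2 = 6.9235.

Step 4 — unit eigenvector for λ_1: solve (Sigma - λ_1 I)v = 0. First row:
  (20 - 20.0765)·v_x + (1)·v_y = 0, i.e. (-0.0765)·v_x + (1)·v_y = 0,
  so v ∝ (b, λ_1 - a) = (1, 0.0765) = u.
  ||u|| = √((1)² + (0.0765)²) = √(1.0058) ≈ 1.0029,
  v_1 = u/||u|| ≈ (0.9971, 0.0763) (||v_1|| = 1).

λ_1 = 20.0765,  λ_2 = 6.9235;  v_1 ≈ (0.9971, 0.0763)


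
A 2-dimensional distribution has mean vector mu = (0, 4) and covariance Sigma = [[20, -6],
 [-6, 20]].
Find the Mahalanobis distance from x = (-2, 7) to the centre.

Step 1 — centre the observation: (x - mu) = (-2, 3).

Step 2 — invert Sigma. det(Sigma) = 20·20 - (-6)² = 364.
  Sigma^{-1} = (1/det) · [[d, -b], [-b, a]] = [[0.0549, 0.0165],
 [0.0165, 0.0549]].

Step 3 — form the quadratic (x - mu)^T · Sigma^{-1} · (x - mu):
  Sigma^{-1} · (x - mu) = (-0.0604, 0.1319).
  (x - mu)^T · [Sigma^{-1} · (x - mu)] = (-2)·(-0.0604) + (3)·(0.1319) = 0.5165.

Step 4 — take square root: d = √(0.5165) ≈ 0.7187.

d(x, mu) = √(0.5165) ≈ 0.7187


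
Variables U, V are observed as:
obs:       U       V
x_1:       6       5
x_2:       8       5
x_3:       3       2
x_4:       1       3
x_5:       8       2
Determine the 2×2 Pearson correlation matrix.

Step 1 — column means:
  mean(U) = (6 + 8 + 3 + 1 + 8) / 5 = 26/5 = 5.2
  mean(V) = (5 + 5 + 2 + 3 + 2) / 5 = 17/5 = 3.4

Step 2 — sample variances and covariances s[i,j] = (1/(n-1)) · Σ_k (x_{k,i} - mean_i) · (x_{k,j} - mean_j), with n-1 = 4:
  s[U,U] = ((0.8)·(0.8) + (2.8)·(2.8) + (-2.2)·(-2.2) + (-4.2)·(-4.2) + (2.8)·(2.8)) / 4 = 38.8/4 = 9.7
  s[U,V] = ((0.8)·(1.6) + (2.8)·(1.6) + (-2.2)·(-1.4) + (-4.2)·(-0.4) + (2.8)·(-1.4)) / 4 = 6.6/4 = 1.65
  s[V,V] = ((1.6)·(1.6) + (1.6)·(1.6) + (-1.4)·(-1.4) + (-0.4)·(-0.4) + (-1.4)·(-1.4)) / 4 = 9.2/4 = 2.3
  Sample standard deviations s_i = √(s[i,i]):
  s(U) = √(9.7) = 3.1145
  s(V) = √(2.3) = 1.5166

Step 3 — r_{ij} = s_{ij} / (s_i · s_j):
  r[U,U] = 1 (diagonal).
  r[U,V] = 1.65 / (3.1145 · 1.5166) = 1.65 / 4.7233 = 0.3493
  r[V,V] = 1 (diagonal).

R is symmetric with unit diagonal. Assembling:

R = [[1, 0.3493],
 [0.3493, 1]]


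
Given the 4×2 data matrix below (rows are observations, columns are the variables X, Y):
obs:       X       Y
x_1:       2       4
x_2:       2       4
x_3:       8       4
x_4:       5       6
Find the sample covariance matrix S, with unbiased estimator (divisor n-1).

Step 1 — column means:
  mean(X) = (2 + 2 + 8 + 5) / 4 = 17/4 = 4.25
  mean(Y) = (4 + 4 + 4 + 6) / 4 = 18/4 = 4.5

Step 2 — sample covariance S[i,j] = (1/(n-1)) · Σ_k (x_{k,i} - mean_i) · (x_{k,j} - mean_j), with n-1 = 3.
  S[X,X] = ((-2.25)·(-2.25) + (-2.25)·(-2.25) + (3.75)·(3.75) + (0.75)·(0.75)) / 3 = 24.75/3 = 8.25
  S[X,Y] = ((-2.25)·(-0.5) + (-2.25)·(-0.5) + (3.75)·(-0.5) + (0.75)·(1.5)) / 3 = 1.5/3 = 0.5
  S[Y,Y] = ((-0.5)·(-0.5) + (-0.5)·(-0.5) + (-0.5)·(-0.5) + (1.5)·(1.5)) / 3 = 3/3 = 1

S is symmetric (S[j,i] = S[i,j]). Assembling:

S = [[8.25, 0.5],
 [0.5, 1]]


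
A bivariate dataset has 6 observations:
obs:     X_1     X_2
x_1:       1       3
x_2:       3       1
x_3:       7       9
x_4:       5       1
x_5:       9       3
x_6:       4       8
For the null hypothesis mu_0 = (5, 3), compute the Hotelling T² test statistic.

Step 1 — sample mean vector:
  mean(X_1) = (1 + 3 + 7 + 5 + 9 + 4) / 6 = 29/6 = 4.8333
  mean(X_2) = (3 + 1 + 9 + 1 + 3 + 8) / 6 = 25/6 = 4.1667
  x̄ = (4.8333, 4.1667),  deviation x̄ - mu_0 = (4.8333, 4.1667) - (5, 3) = (-0.1667, 1.1667).

Step 2 — sample covariance matrix, S[i,j] = (1/(n-1)) · Σ_k (x_{k,i} - mean_i) · (x_{k,j} - mean_j), divisor n-1 = 5:
  S[X_1,X_1] = ((-3.8333)·(-3.8333) + (-1.8333)·(-1.8333) + (2.1667)·(2.1667) + (0.1667)·(0.1667) + (4.1667)·(4.1667) + (-0.8333)·(-0.8333)) / 5 = 40.8333/5 = 8.1667
  S[X_1,X_2] = ((-3.8333)·(-1.1667) + (-1.8333)·(-3.1667) + (2.1667)·(4.8333) + (0.1667)·(-3.1667) + (4.1667)·(-1.1667) + (-0.8333)·(3.8333)) / 5 = 12.1667/5 = 2.4333
  S[X_2,X_2] = ((-1.1667)·(-1.1667) + (-3.1667)·(-3.1667) + (4.8333)·(4.8333) + (-3.1667)·(-3.1667) + (-1.1667)·(-1.1667) + (3.8333)·(3.8333)) / 5 = 60.8333/5 = 12.1667
  S = [[8.1667, 2.4333],
 [2.4333, 12.1667]].

Step 3 — invert S. det(S) = 8.1667·12.1667 - (2.4333)² = 93.44.
  S^{-1} = (1/det) · [[d, -b], [-b, a]] = [[0.1302, -0.026],
 [-0.026, 0.0874]].

Step 4 — quadratic form (x̄ - mu_0)^T · S^{-1} · (x̄ - mu_0):
  S^{-1} · (x̄ - mu_0) = (-0.0521, 0.1063),
  (x̄ - mu_0)^T · [...] = (-0.1667)·(-0.0521) + (1.1667)·(0.1063) = 0.1327.

Step 5 — scale by n: T² = 6 · 0.1327 = 0.7962.

T² ≈ 0.7962


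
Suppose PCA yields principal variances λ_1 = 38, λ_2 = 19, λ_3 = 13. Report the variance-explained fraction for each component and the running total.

Step 1 — total variance = trace(Sigma) = Σ λ_i = 38 + 19 + 13 = 70.

Step 2 — fraction explained by component i = λ_i / Σ λ:
  PC1: 38/70 = 0.5429
  PC2: 19/70 = 0.2714
  PC3: 13/70 = 0.1857

Step 3 — cumulative fraction after k components = (λ_1 + ... + λ_k) / Σ λ:
  k = 1: 38/70 = 0.5429
  k = 2: (38 + 19)/70 = 57/70 = 0.8143
  k = 3: (38 + 19 + 13)/70 = 70/70 = 1

Summary (fraction, with percent):

explained: PC1 0.5429 (54.29%), PC2 0.2714 (27.14%), PC3 0.1857 (18.57%);  cumulative: 0.5429, 0.8143, 1


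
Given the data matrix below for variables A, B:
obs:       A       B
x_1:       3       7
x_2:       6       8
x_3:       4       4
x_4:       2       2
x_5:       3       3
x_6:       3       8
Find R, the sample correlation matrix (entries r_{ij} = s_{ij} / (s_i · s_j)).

Step 1 — column means:
  mean(A) = (3 + 6 + 4 + 2 + 3 + 3) / 6 = 21/6 = 3.5
  mean(B) = (7 + 8 + 4 + 2 + 3 + 8) / 6 = 32/6 = 5.3333

Step 2 — sample variances and covariances s[i,j] = (1/(n-1)) · Σ_k (x_{k,i} - mean_i) · (x_{k,j} - mean_j), with n-1 = 5:
  s[A,A] = ((-0.5)·(-0.5) + (2.5)·(2.5) + (0.5)·(0.5) + (-1.5)·(-1.5) + (-0.5)·(-0.5) + (-0.5)·(-0.5)) / 5 = 9.5/5 = 1.9
  s[A,B] = ((-0.5)·(1.6667) + (2.5)·(2.6667) + (0.5)·(-1.3333) + (-1.5)·(-3.3333) + (-0.5)·(-2.3333) + (-0.5)·(2.6667)) / 5 = 10/5 = 2
  s[B,B] = ((1.6667)·(1.6667) + (2.6667)·(2.6667) + (-1.3333)·(-1.3333) + (-3.3333)·(-3.3333) + (-2.3333)·(-2.3333) + (2.6667)·(2.6667)) / 5 = 35.3333/5 = 7.0667
  Sample standard deviations s_i = √(s[i,i]):
  s(A) = √(1.9) = 1.3784
  s(B) = √(7.0667) = 2.6583

Step 3 — r_{ij} = s_{ij} / (s_i · s_j):
  r[A,A] = 1 (diagonal).
  r[A,B] = 2 / (1.3784 · 2.6583) = 2 / 3.6642 = 0.5458
  r[B,B] = 1 (diagonal).

R is symmetric with unit diagonal. Assembling:

R = [[1, 0.5458],
 [0.5458, 1]]


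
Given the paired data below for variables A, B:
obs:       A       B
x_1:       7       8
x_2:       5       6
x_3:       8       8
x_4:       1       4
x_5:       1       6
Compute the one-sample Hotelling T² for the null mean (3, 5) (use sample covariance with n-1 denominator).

Step 1 — sample mean vector:
  mean(A) = (7 + 5 + 8 + 1 + 1) / 5 = 22/5 = 4.4
  mean(B) = (8 + 6 + 8 + 4 + 6) / 5 = 32/5 = 6.4
  x̄ = (4.4, 6.4),  deviation x̄ - mu_0 = (4.4, 6.4) - (3, 5) = (1.4, 1.4).

Step 2 — sample covariance matrix, S[i,j] = (1/(n-1)) · Σ_k (x_{k,i} - mean_i) · (x_{k,j} - mean_j), divisor n-1 = 4:
  S[A,A] = ((2.6)·(2.6) + (0.6)·(0.6) + (3.6)·(3.6) + (-3.4)·(-3.4) + (-3.4)·(-3.4)) / 4 = 43.2/4 = 10.8
  S[A,B] = ((2.6)·(1.6) + (0.6)·(-0.4) + (3.6)·(1.6) + (-3.4)·(-2.4) + (-3.4)·(-0.4)) / 4 = 19.2/4 = 4.8
  S[B,B] = ((1.6)·(1.6) + (-0.4)·(-0.4) + (1.6)·(1.6) + (-2.4)·(-2.4) + (-0.4)·(-0.4)) / 4 = 11.2/4 = 2.8
  S = [[10.8, 4.8],
 [4.8, 2.8]].

Step 3 — invert S. det(S) = 10.8·2.8 - (4.8)² = 7.2.
  S^{-1} = (1/det) · [[d, -b], [-b, a]] = [[0.3889, -0.6667],
 [-0.6667, 1.5]].

Step 4 — quadratic form (x̄ - mu_0)^T · S^{-1} · (x̄ - mu_0):
  S^{-1} · (x̄ - mu_0) = (-0.3889, 1.1667),
  (x̄ - mu_0)^T · [...] = (1.4)·(-0.3889) + (1.4)·(1.1667) = 1.0889.

Step 5 — scale by n: T² = 5 · 1.0889 = 5.4444.

T² ≈ 5.4444


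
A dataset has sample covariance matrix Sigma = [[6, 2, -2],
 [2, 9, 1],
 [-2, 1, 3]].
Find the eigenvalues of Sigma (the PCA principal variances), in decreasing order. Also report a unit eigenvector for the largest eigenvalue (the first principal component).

Step 1 — characteristic polynomial p(λ) = det(λI - Sigma) = λ³ - tr·λ² + c_1·λ - det, where tr = trace, c_1 = sum of the principal 2×2 minors, det = det(Sigma):
  tr = 6 + 9 + 3 = 18,
  c_1 = (6·9 - (2)²) + (6·3 - (-2)²) + (9·3 - (1)²) = 50 + 14 + 26 = 90,
  det = 6·(9·3 - (1)²) - (2)·((2)·3 - (1)·(-2)) + (-2)·((2)·(1) - 9·(-2)) = 6·(26) - (2)·(8) + (-2)·(20) = 100.
  So p(λ) = λ³ - 18λ² + 90λ - 100.
Step 2 — look for an integer root (rational root theorem: any rational root is an integer divisor of 100). Testing λ = 10:
  p(10) = 1000 - 1800 + 900 - 100 = 0  ✓
  Dividing out (λ - 10): p(λ) = (λ - 10)(λ² - 8λ + 10).
Step 3 — remaining eigenvalues from the quadratic λ² - 8λ + 10 = 0:
  Δ = 8² - 4·10 = 64 - 40 = 24,  λ = (8 ± √24)/2 = (8 ± 4.899)/2 ≈ 6.4495 or 1.5505.
  Sorted: λ_1 = 10,  λ_2 = 6.4495,  λ_3 = 1.5505  (check: sum = 18 = tr ✓).

Step 4 — unit eigenvector for λ_1 = 10: v spans the null space of (Sigma - λ_1 I), whose rows are
  r_1 = (-4, 2, -2),  r_2 = (2, -1, 1),  r_3 = (-2, 1, -7).
  v is orthogonal to every row, so take v ∝ r_1 × r_3 = ((2)·(-7) - (-2)·(1), (-2)·(-2) - (-4)·(-7), (-4)·(1) - (2)·(-2)) = (-12, -24, 0).
  Rescale (divide by 12; multiply by -1 so the first nonzero entry is positive): u = (1, 2, 0).
  ||u|| = √((1)² + (2)² + (0)²) = √(5) ≈ 2.2361,  v_1 = u/||u|| ≈ (0.4472, 0.8944, 0) (||v_1|| = 1).

λ_1 = 10,  λ_2 = 6.4495,  λ_3 = 1.5505;  v_1 ≈ (0.4472, 0.8944, 0)
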